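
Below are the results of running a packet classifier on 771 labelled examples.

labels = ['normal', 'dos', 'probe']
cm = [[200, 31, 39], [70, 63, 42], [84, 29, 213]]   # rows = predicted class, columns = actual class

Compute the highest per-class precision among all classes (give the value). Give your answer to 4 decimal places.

Per-class precision (TP/(TP+FP)):
  normal: TP=200, FP=31+39=70 → 200/270 = 0.74074
  dos: TP=63, FP=70+42=112 → 63/175 = 0.36000
  probe: TP=213, FP=84+29=113 → 213/326 = 0.65337
Highest is class 'normal' with precision = 0.7407.

0.7407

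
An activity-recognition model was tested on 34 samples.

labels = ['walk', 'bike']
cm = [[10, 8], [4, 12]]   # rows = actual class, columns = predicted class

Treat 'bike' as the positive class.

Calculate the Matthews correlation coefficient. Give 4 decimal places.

0.3099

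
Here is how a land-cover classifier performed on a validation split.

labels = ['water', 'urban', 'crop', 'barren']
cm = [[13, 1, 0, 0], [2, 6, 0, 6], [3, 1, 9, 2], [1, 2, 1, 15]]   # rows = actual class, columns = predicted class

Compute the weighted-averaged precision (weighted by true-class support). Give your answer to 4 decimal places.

0.7076

Per-class precision (TP/(TP+FP)):
  water: TP=13, FP=2+3+1=6 → 13/19 = 0.68421
  urban: TP=6, FP=1+1+2=4 → 6/10 = 0.60000
  crop: TP=9, FP=0+0+1=1 → 9/10 = 0.90000
  barren: TP=15, FP=0+6+2=8 → 15/23 = 0.65217
Weighted-precision = Σ (supportᵢ/N)·precisionᵢ with N=62: (14/62)·0.68421 + (14/62)·0.60000 + (15/62)·0.90000 + (19/62)·0.65217 = 0.7076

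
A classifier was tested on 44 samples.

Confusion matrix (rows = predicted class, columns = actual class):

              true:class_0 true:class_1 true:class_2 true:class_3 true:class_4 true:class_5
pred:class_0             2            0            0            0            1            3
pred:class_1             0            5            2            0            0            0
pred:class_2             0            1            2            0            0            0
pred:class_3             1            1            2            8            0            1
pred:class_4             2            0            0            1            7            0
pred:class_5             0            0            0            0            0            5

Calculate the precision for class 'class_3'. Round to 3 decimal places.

precision = TP/(TP+FP).
class_3: TP=8, FP=1+1+2+0+1=5 → 8/13 = 0.6154

0.615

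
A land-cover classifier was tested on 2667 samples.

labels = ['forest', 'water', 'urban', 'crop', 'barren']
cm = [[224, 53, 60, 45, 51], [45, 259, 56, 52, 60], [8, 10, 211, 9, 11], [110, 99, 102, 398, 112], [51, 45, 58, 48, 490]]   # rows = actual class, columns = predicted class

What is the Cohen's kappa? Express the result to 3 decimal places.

0.486

Observed agreement pₒ = trace/N = 1582/2667 = 0.5932
Expected agreement pₑ = Σ (rowᵢ·colᵢ)/N² = (433·438 + 472·466 + 249·487 + 821·552 + 692·724)/2667² = 0.2088
κ = (pₒ − pₑ)/(1 − pₑ) = (0.5932 − 0.2088)/(1 − 0.2088) = 0.486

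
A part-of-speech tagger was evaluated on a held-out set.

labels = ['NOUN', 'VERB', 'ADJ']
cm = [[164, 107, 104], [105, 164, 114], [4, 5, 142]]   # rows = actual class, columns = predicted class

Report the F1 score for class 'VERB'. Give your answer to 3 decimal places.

0.498

Treat 'VERB' as positive and all other classes as negative.
F1 score = 2·TP/(2·TP+FP+FN).
VERB: TP=164, FP=107+5=112, FN=105+114=219 → 328/659 = 0.4977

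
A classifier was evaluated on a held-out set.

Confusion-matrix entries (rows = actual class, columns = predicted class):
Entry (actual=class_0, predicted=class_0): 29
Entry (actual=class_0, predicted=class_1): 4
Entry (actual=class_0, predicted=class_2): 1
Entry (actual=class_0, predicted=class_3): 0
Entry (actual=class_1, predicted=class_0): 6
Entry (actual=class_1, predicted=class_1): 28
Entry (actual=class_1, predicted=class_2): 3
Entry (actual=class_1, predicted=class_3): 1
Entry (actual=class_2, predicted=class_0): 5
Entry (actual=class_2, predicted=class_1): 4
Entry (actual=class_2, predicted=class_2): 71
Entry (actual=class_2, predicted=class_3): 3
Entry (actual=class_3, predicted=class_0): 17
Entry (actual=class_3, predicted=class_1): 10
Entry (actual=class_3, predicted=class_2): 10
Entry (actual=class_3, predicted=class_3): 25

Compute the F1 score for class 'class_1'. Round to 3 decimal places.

0.667

One-vs-rest for 'class_1': TP = diagonal; FP = other classes predicted 'class_1'; FN = 'class_1' predicted as other.
F1 score = 2·TP/(2·TP+FP+FN).
class_1: TP=28, FP=4+4+10=18, FN=6+3+1=10 → 56/84 = 0.6667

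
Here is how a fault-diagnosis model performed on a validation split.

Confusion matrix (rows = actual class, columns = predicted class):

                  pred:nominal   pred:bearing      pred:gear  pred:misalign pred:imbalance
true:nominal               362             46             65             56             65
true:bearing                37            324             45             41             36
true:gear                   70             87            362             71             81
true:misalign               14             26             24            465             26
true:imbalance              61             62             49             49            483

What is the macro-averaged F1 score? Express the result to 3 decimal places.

0.661

Per-class F1 score (2·TP/(2·TP+FP+FN)):
  nominal: TP=362, FP=37+70+14+61=182, FN=46+65+56+65=232 → 724/1138 = 0.6362
  bearing: TP=324, FP=46+87+26+62=221, FN=37+45+41+36=159 → 648/1028 = 0.6304
  gear: TP=362, FP=65+45+24+49=183, FN=70+87+71+81=309 → 724/1216 = 0.5954
  misalign: TP=465, FP=56+41+71+49=217, FN=14+26+24+26=90 → 930/1237 = 0.7518
  imbalance: TP=483, FP=65+36+81+26=208, FN=61+62+49+49=221 → 966/1395 = 0.6925
Macro-F1 score = mean = (0.6362 + 0.6304 + 0.5954 + 0.7518 + 0.6925) / 5 = 0.661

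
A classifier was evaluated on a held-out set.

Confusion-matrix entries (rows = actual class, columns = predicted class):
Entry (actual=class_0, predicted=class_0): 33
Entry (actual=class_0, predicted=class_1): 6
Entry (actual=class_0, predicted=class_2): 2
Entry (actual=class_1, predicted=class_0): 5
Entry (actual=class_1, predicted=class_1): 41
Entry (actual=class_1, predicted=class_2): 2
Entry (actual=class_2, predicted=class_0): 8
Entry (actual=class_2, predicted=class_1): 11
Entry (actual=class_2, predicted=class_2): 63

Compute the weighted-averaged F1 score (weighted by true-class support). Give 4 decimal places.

Per-class F1 score (2·TP/(2·TP+FP+FN)):
  class_0: TP=33, FP=5+8=13, FN=6+2=8 → 66/87 = 0.75862
  class_1: TP=41, FP=6+11=17, FN=5+2=7 → 82/106 = 0.77358
  class_2: TP=63, FP=2+2=4, FN=8+11=19 → 126/149 = 0.84564
Weighted-F1 score = Σ (supportᵢ/N)·F1 scoreᵢ with N=171: (41/171)·0.75862 + (48/171)·0.77358 + (82/171)·0.84564 = 0.8045

0.8045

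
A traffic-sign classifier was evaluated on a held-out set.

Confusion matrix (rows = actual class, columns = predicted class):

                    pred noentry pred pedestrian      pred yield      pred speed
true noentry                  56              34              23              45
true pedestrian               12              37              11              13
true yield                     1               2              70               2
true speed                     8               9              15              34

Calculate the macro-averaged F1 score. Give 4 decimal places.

0.5252

Per-class F1 score (2·TP/(2·TP+FP+FN)):
  noentry: TP=56, FP=12+1+8=21, FN=34+23+45=102 → 112/235 = 0.47660
  pedestrian: TP=37, FP=34+2+9=45, FN=12+11+13=36 → 74/155 = 0.47742
  yield: TP=70, FP=23+11+15=49, FN=1+2+2=5 → 140/194 = 0.72165
  speed: TP=34, FP=45+13+2=60, FN=8+9+15=32 → 68/160 = 0.42500
Macro-F1 score = mean = (0.47660 + 0.47742 + 0.72165 + 0.42500) / 4 = 0.5252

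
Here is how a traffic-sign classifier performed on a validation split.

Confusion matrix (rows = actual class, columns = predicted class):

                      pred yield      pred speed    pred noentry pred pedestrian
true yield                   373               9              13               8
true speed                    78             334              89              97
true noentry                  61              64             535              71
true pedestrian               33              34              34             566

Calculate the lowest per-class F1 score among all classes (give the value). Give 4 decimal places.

Per-class F1 score (2·TP/(2·TP+FP+FN)):
  yield: TP=373, FP=78+61+33=172, FN=9+13+8=30 → 746/948 = 0.78692
  speed: TP=334, FP=9+64+34=107, FN=78+89+97=264 → 668/1039 = 0.64293
  noentry: TP=535, FP=13+89+34=136, FN=61+64+71=196 → 1070/1402 = 0.76320
  pedestrian: TP=566, FP=8+97+71=176, FN=33+34+34=101 → 1132/1409 = 0.80341
Lowest is class 'speed' with F1 score = 0.6429.

0.6429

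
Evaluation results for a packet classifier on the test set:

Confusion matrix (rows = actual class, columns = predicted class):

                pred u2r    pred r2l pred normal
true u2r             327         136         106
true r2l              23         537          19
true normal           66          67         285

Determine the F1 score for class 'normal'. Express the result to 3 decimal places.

Take TP from the diagonal, FP from the rest of the 'normal' prediction marginal, FN from the rest of the 'normal' actual marginal.
F1 score = 2·TP/(2·TP+FP+FN).
normal: TP=285, FP=106+19=125, FN=66+67=133 → 570/828 = 0.6884

0.688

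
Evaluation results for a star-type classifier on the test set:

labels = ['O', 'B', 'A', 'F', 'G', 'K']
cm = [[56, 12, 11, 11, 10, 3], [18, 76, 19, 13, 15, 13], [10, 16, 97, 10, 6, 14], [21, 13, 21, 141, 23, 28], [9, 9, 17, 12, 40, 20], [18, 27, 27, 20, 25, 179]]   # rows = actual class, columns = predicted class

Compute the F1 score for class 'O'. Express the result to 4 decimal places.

Treat 'O' as positive and all other classes as negative.
F1 score = 2·TP/(2·TP+FP+FN).
O: TP=56, FP=18+10+21+9+18=76, FN=12+11+11+10+3=47 → 112/235 = 0.47660

0.4766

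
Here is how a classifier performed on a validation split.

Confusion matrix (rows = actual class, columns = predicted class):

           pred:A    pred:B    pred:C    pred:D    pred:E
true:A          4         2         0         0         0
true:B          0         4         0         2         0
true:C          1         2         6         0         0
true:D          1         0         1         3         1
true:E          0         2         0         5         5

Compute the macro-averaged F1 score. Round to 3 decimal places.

0.569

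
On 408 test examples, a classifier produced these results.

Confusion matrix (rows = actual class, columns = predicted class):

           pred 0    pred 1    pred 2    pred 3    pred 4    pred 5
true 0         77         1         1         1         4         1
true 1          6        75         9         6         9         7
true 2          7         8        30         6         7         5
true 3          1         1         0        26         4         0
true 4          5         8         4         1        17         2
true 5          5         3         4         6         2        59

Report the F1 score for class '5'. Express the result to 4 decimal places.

0.7712

Take TP from the diagonal, FP from the rest of the '5' prediction marginal, FN from the rest of the '5' actual marginal.
F1 score = 2·TP/(2·TP+FP+FN).
5: TP=59, FP=1+7+5+0+2=15, FN=5+3+4+6+2=20 → 118/153 = 0.77124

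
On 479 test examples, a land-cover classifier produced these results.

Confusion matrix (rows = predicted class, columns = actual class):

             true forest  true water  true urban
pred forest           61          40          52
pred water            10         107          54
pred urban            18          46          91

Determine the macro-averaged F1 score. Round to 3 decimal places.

Per-class F1 score (2·TP/(2·TP+FP+FN)):
  forest: TP=61, FP=40+52=92, FN=10+18=28 → 122/242 = 0.5041
  water: TP=107, FP=10+54=64, FN=40+46=86 → 214/364 = 0.5879
  urban: TP=91, FP=18+46=64, FN=52+54=106 → 182/352 = 0.5170
Macro-F1 score = mean = (0.5041 + 0.5879 + 0.5170) / 3 = 0.536

0.536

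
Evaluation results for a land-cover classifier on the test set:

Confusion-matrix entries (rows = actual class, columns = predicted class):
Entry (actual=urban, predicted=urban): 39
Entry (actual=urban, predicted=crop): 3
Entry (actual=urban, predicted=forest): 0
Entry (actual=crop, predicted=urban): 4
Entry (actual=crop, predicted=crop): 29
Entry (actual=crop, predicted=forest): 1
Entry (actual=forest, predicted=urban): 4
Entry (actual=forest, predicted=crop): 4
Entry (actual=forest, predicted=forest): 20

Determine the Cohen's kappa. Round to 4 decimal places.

0.7633

Observed agreement pₒ = trace/N = 88/104 = 0.84615
Expected agreement pₑ = Σ (rowᵢ·colᵢ)/N² = (42·47 + 34·36 + 28·21)/104² = 0.35004
κ = (pₒ − pₑ)/(1 − pₑ) = (0.84615 − 0.35004)/(1 − 0.35004) = 0.7633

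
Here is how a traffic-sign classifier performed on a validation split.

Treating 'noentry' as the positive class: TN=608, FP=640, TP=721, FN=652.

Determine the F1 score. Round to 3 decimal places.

0.527

Precision = TP/(TP+FP) = 721/1361 = 0.5298
Recall = TP/(TP+FN) = 721/1373 = 0.5251
F1 = 2·TP/(2·TP+FP+FN) = 1442/2734 = 0.527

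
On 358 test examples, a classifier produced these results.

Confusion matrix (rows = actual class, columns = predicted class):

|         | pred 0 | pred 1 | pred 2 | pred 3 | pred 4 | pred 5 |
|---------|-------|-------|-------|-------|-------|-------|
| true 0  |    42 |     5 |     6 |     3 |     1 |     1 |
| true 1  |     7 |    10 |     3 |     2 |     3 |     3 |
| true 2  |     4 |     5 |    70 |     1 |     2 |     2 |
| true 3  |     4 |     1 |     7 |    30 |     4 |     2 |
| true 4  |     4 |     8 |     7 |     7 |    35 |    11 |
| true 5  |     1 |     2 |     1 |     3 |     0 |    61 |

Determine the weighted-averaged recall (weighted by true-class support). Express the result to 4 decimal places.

0.6927

Per-class recall (TP/(TP+FN)):
  0: TP=42, FN=5+6+3+1+1=16 → 42/58 = 0.72414
  1: TP=10, FN=7+3+2+3+3=18 → 10/28 = 0.35714
  2: TP=70, FN=4+5+1+2+2=14 → 70/84 = 0.83333
  3: TP=30, FN=4+1+7+4+2=18 → 30/48 = 0.62500
  4: TP=35, FN=4+8+7+7+11=37 → 35/72 = 0.48611
  5: TP=61, FN=1+2+1+3+0=7 → 61/68 = 0.89706
Weighted-recall = Σ (supportᵢ/N)·recallᵢ with N=358: (58/358)·0.72414 + (28/358)·0.35714 + (84/358)·0.83333 + (48/358)·0.62500 + (72/358)·0.48611 + (68/358)·0.89706 = 0.6927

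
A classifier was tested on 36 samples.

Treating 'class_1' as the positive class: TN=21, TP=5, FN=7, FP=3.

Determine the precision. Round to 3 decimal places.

Precision = TP/(TP+FP) = 5/(5+3) = 5/8 = 0.625

0.625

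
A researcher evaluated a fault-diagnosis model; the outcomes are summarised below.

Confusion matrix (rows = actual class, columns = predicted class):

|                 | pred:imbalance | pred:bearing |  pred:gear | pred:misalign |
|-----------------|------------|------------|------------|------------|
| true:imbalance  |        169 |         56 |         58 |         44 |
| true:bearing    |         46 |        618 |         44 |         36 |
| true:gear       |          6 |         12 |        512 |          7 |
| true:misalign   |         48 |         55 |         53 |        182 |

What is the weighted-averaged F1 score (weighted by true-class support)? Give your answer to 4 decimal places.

Per-class F1 score (2·TP/(2·TP+FP+FN)):
  imbalance: TP=169, FP=46+6+48=100, FN=56+58+44=158 → 338/596 = 0.56711
  bearing: TP=618, FP=56+12+55=123, FN=46+44+36=126 → 1236/1485 = 0.83232
  gear: TP=512, FP=58+44+53=155, FN=6+12+7=25 → 1024/1204 = 0.85050
  misalign: TP=182, FP=44+36+7=87, FN=48+55+53=156 → 364/607 = 0.59967
Weighted-F1 score = Σ (supportᵢ/N)·F1 scoreᵢ with N=1946: (327/1946)·0.56711 + (744/1946)·0.83232 + (537/1946)·0.85050 + (338/1946)·0.59967 = 0.7524

0.7524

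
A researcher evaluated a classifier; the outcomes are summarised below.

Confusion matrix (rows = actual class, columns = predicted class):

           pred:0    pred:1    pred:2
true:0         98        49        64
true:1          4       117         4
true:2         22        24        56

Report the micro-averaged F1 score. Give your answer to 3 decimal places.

0.619

Micro-averaging pools counts across classes: ΣTP=271, ΣFP=167, ΣFN=167.
Micro-F1 score = 2·TP/(2·TP+FP+FN) on pooled counts = 0.619 (equals overall accuracy in single-label multiclass).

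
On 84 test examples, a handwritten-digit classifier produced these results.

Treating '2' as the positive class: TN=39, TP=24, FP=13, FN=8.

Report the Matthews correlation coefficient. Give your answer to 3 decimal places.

MCC = (TP·TN − FP·FN) / √((TP+FP)(TP+FN)(TN+FP)(TN+FN))
Numerator = 24·39 − 13·8 = 832
Denominator = √(37·32·52·47) = √2893696 = 1701.0867
MCC = 832 / 1701.0867 = 0.489

0.489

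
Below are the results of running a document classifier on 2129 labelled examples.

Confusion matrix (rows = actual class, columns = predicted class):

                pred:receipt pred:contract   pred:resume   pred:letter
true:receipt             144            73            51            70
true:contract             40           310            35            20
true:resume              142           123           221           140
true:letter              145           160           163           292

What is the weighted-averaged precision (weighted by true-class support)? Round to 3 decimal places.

Per-class precision (TP/(TP+FP)):
  receipt: TP=144, FP=40+142+145=327 → 144/471 = 0.3057
  contract: TP=310, FP=73+123+160=356 → 310/666 = 0.4655
  resume: TP=221, FP=51+35+163=249 → 221/470 = 0.4702
  letter: TP=292, FP=70+20+140=230 → 292/522 = 0.5594
Weighted-precision = Σ (supportᵢ/N)·precisionᵢ with N=2129: (338/2129)·0.3057 + (405/2129)·0.4655 + (626/2129)·0.4702 + (760/2129)·0.5594 = 0.475

0.475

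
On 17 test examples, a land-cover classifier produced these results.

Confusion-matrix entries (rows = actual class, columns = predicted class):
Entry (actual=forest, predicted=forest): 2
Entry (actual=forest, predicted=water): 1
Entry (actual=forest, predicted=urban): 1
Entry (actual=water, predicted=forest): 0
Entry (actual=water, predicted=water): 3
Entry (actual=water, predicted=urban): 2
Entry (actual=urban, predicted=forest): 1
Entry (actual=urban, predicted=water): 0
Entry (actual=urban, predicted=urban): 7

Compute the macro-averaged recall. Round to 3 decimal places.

Per-class recall (TP/(TP+FN)):
  forest: TP=2, FN=1+1=2 → 2/4 = 0.5000
  water: TP=3, FN=0+2=2 → 3/5 = 0.6000
  urban: TP=7, FN=1+0=1 → 7/8 = 0.8750
Macro-recall = mean = (0.5000 + 0.6000 + 0.8750) / 3 = 0.658

0.658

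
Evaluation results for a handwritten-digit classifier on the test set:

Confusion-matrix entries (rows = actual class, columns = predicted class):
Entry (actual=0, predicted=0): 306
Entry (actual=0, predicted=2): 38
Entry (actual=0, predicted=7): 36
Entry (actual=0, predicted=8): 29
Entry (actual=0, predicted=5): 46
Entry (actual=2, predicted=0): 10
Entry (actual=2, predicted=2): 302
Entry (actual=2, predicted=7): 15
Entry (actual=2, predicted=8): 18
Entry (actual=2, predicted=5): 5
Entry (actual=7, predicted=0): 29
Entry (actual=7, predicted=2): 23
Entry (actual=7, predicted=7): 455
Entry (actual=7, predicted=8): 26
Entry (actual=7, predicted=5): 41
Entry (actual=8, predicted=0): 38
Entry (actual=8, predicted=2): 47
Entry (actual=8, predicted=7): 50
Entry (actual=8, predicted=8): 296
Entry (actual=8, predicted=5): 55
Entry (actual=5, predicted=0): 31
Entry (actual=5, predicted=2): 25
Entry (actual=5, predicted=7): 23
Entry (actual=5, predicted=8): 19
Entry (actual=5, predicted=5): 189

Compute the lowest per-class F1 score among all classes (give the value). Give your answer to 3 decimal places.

0.607

Per-class F1 score (2·TP/(2·TP+FP+FN)):
  0: TP=306, FP=10+29+38+31=108, FN=38+36+29+46=149 → 612/869 = 0.7043
  2: TP=302, FP=38+23+47+25=133, FN=10+15+18+5=48 → 604/785 = 0.7694
  7: TP=455, FP=36+15+50+23=124, FN=29+23+26+41=119 → 910/1153 = 0.7892
  8: TP=296, FP=29+18+26+19=92, FN=38+47+50+55=190 → 592/874 = 0.6773
  5: TP=189, FP=46+5+41+55=147, FN=31+25+23+19=98 → 378/623 = 0.6067
Lowest is class '5' with F1 score = 0.607.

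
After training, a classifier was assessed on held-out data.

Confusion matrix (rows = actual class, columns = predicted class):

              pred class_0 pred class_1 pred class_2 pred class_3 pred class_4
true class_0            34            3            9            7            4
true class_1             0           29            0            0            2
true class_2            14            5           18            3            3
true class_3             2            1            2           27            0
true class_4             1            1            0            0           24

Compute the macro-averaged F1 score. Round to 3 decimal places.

Per-class F1 score (2·TP/(2·TP+FP+FN)):
  class_0: TP=34, FP=0+14+2+1=17, FN=3+9+7+4=23 → 68/108 = 0.6296
  class_1: TP=29, FP=3+5+1+1=10, FN=0+0+0+2=2 → 58/70 = 0.8286
  class_2: TP=18, FP=9+0+2+0=11, FN=14+5+3+3=25 → 36/72 = 0.5000
  class_3: TP=27, FP=7+0+3+0=10, FN=2+1+2+0=5 → 54/69 = 0.7826
  class_4: TP=24, FP=4+2+3+0=9, FN=1+1+0+0=2 → 48/59 = 0.8136
Macro-F1 score = mean = (0.6296 + 0.8286 + 0.5000 + 0.7826 + 0.8136) / 5 = 0.711

0.711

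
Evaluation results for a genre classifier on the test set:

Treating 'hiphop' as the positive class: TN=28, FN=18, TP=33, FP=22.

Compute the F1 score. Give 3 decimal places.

0.623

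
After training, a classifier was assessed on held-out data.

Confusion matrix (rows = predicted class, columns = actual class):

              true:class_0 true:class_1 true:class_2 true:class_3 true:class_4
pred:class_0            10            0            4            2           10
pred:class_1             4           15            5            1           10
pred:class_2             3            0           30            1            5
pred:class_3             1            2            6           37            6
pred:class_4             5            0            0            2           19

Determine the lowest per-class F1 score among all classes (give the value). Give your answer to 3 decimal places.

0.408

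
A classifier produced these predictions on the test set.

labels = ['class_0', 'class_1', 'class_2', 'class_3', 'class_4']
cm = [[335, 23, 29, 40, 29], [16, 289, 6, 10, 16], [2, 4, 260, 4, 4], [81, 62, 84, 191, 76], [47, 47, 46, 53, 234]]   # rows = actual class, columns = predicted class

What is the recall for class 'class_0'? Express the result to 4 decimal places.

0.7346

One-vs-rest for 'class_0': TP = diagonal; FP = other classes predicted 'class_0'; FN = 'class_0' predicted as other.
recall = TP/(TP+FN).
class_0: TP=335, FN=23+29+40+29=121 → 335/456 = 0.73465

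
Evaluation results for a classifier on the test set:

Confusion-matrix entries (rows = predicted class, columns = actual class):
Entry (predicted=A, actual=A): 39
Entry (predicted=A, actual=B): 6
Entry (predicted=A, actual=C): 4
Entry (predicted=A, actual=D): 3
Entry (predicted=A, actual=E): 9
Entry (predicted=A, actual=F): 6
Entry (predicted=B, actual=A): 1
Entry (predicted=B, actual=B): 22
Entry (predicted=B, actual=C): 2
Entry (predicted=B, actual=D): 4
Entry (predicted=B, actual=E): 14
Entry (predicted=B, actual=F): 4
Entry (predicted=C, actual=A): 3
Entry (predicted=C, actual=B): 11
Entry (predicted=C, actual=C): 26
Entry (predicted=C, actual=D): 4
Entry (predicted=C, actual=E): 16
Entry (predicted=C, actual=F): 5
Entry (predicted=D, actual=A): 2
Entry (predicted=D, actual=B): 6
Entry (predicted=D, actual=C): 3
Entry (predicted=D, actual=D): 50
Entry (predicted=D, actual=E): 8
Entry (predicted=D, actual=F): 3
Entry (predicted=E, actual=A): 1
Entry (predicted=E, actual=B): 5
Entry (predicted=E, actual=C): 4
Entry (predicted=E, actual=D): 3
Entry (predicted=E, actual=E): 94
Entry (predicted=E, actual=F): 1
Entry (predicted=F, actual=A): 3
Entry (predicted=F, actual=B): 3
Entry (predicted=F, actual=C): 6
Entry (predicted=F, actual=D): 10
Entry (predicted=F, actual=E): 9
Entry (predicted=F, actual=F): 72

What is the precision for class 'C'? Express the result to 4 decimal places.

0.4000

precision = TP/(TP+FP).
C: TP=26, FP=3+11+4+16+5=39 → 26/65 = 0.40000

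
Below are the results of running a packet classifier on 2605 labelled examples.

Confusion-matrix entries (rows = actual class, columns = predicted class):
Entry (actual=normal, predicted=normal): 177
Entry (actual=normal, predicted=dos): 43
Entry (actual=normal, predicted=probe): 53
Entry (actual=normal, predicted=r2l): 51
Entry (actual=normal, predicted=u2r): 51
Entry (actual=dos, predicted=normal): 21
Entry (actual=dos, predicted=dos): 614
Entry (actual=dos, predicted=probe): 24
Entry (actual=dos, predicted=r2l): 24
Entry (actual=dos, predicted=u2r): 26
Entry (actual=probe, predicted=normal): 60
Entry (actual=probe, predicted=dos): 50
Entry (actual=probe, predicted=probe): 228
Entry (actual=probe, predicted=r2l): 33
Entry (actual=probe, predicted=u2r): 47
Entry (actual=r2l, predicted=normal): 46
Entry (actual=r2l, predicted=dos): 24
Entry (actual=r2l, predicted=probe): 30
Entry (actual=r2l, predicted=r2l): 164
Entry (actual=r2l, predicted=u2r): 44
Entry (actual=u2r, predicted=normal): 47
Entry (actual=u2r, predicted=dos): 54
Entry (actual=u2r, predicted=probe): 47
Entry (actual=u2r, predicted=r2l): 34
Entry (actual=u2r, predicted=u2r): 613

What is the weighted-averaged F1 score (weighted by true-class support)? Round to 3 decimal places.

0.686

Per-class F1 score (2·TP/(2·TP+FP+FN)):
  normal: TP=177, FP=21+60+46+47=174, FN=43+53+51+51=198 → 354/726 = 0.4876
  dos: TP=614, FP=43+50+24+54=171, FN=21+24+24+26=95 → 1228/1494 = 0.8220
  probe: TP=228, FP=53+24+30+47=154, FN=60+50+33+47=190 → 456/800 = 0.5700
  r2l: TP=164, FP=51+24+33+34=142, FN=46+24+30+44=144 → 328/614 = 0.5342
  u2r: TP=613, FP=51+26+47+44=168, FN=47+54+47+34=182 → 1226/1576 = 0.7779
Weighted-F1 score = Σ (supportᵢ/N)·F1 scoreᵢ with N=2605: (375/2605)·0.4876 + (709/2605)·0.8220 + (418/2605)·0.5700 + (308/2605)·0.5342 + (795/2605)·0.7779 = 0.686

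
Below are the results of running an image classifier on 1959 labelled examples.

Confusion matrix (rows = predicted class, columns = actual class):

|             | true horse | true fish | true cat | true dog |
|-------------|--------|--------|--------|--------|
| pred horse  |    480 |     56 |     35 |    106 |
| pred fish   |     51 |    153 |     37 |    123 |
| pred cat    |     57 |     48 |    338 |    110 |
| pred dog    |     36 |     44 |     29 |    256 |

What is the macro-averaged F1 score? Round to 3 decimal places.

0.603

Per-class F1 score (2·TP/(2·TP+FP+FN)):
  horse: TP=480, FP=56+35+106=197, FN=51+57+36=144 → 960/1301 = 0.7379
  fish: TP=153, FP=51+37+123=211, FN=56+48+44=148 → 306/665 = 0.4602
  cat: TP=338, FP=57+48+110=215, FN=35+37+29=101 → 676/992 = 0.6815
  dog: TP=256, FP=36+44+29=109, FN=106+123+110=339 → 512/960 = 0.5333
Macro-F1 score = mean = (0.7379 + 0.4602 + 0.6815 + 0.5333) / 4 = 0.603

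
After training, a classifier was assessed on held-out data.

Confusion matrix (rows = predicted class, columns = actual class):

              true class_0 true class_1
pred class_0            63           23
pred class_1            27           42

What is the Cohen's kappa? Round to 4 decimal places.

0.3432

Observed agreement pₒ = trace/N = 105/155 = 0.67742
Expected agreement pₑ = Σ (rowᵢ·colᵢ)/N² = (90·86 + 65·69)/155² = 0.50884
κ = (pₒ − pₑ)/(1 − pₑ) = (0.67742 − 0.50884)/(1 − 0.50884) = 0.3432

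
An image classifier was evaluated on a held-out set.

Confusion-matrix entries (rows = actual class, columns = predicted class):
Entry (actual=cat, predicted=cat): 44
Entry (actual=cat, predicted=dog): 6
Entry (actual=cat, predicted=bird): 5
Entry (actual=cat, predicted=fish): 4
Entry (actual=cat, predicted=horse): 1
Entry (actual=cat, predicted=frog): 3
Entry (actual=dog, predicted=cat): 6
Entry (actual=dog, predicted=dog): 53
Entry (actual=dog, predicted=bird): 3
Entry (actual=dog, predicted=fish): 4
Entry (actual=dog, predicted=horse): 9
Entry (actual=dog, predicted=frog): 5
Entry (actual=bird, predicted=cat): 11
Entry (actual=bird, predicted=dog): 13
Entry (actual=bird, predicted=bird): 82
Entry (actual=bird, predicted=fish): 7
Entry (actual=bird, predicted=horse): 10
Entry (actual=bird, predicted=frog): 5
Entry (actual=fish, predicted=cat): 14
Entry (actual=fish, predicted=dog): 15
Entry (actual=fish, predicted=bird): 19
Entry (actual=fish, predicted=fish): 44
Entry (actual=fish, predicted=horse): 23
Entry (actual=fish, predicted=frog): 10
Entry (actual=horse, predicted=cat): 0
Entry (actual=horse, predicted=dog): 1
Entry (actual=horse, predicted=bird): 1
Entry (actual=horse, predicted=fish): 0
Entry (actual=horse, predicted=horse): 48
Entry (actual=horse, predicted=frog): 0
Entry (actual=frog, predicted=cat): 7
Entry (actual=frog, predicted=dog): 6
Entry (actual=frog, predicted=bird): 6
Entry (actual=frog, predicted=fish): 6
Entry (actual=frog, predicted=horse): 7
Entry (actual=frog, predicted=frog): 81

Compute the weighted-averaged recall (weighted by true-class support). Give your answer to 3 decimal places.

Per-class recall (TP/(TP+FN)):
  cat: TP=44, FN=6+5+4+1+3=19 → 44/63 = 0.6984
  dog: TP=53, FN=6+3+4+9+5=27 → 53/80 = 0.6625
  bird: TP=82, FN=11+13+7+10+5=46 → 82/128 = 0.6406
  fish: TP=44, FN=14+15+19+23+10=81 → 44/125 = 0.3520
  horse: TP=48, FN=0+1+1+0+0=2 → 48/50 = 0.9600
  frog: TP=81, FN=7+6+6+6+7=32 → 81/113 = 0.7168
Weighted-recall = Σ (supportᵢ/N)·recallᵢ with N=559: (63/559)·0.6984 + (80/559)·0.6625 + (128/559)·0.6406 + (125/559)·0.3520 + (50/559)·0.9600 + (113/559)·0.7168 = 0.630

0.630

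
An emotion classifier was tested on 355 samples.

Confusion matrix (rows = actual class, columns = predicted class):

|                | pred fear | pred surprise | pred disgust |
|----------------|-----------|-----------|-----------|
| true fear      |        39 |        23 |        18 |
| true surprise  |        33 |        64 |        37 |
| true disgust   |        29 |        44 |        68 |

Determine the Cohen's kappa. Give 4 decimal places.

0.2135

Observed agreement pₒ = trace/N = 171/355 = 0.48169
Expected agreement pₑ = Σ (rowᵢ·colᵢ)/N² = (80·101 + 134·131 + 141·123)/355² = 0.34102
κ = (pₒ − pₑ)/(1 − pₑ) = (0.48169 − 0.34102)/(1 − 0.34102) = 0.2135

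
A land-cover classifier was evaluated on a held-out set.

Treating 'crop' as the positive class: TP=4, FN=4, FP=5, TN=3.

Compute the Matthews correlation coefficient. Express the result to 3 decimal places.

MCC = (TP·TN − FP·FN) / √((TP+FP)(TP+FN)(TN+FP)(TN+FN))
Numerator = 4·3 − 5·4 = -8
Denominator = √(9·8·8·7) = √4032 = 63.4980
MCC = -8 / 63.4980 = -0.126

-0.126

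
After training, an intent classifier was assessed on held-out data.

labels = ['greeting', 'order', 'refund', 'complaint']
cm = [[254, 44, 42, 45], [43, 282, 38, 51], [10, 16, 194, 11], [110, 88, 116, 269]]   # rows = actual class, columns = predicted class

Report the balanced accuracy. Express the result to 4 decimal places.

Balanced accuracy = mean of per-class recall.
  greeting: recall = 254/385 = 0.65974
  order: recall = 282/414 = 0.68116
  refund: recall = 194/231 = 0.83983
  complaint: recall = 269/583 = 0.46141
Mean = (0.65974 + 0.68116 + 0.83983 + 0.46141) / 4 = 0.6605

0.6605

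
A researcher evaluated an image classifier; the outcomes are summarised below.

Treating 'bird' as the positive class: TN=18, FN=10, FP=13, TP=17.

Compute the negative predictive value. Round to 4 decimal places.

NPV = TN/(TN+FN) = 18/(18+10) = 0.6429

0.6429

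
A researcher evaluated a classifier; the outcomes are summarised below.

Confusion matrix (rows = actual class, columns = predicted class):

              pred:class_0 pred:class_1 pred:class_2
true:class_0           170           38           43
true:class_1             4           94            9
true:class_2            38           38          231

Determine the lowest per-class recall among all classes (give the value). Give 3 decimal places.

Per-class recall (TP/(TP+FN)):
  class_0: TP=170, FN=38+43=81 → 170/251 = 0.6773
  class_1: TP=94, FN=4+9=13 → 94/107 = 0.8785
  class_2: TP=231, FN=38+38=76 → 231/307 = 0.7524
Lowest is class 'class_0' with recall = 0.677.

0.677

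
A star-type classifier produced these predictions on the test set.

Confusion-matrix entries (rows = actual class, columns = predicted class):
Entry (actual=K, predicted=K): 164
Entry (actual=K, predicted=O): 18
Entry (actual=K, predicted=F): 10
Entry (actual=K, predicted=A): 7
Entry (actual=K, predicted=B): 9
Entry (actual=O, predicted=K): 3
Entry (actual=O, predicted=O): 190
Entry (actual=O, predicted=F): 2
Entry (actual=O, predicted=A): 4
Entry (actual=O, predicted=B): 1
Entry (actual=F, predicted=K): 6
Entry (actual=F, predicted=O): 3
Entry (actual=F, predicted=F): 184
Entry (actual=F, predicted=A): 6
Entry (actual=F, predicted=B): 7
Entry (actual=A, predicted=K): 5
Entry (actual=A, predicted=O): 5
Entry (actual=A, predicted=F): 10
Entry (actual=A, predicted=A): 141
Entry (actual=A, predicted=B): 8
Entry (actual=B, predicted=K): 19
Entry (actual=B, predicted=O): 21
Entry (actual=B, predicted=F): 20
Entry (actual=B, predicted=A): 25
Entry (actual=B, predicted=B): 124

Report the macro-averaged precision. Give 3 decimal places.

Per-class precision (TP/(TP+FP)):
  K: TP=164, FP=3+6+5+19=33 → 164/197 = 0.8325
  O: TP=190, FP=18+3+5+21=47 → 190/237 = 0.8017
  F: TP=184, FP=10+2+10+20=42 → 184/226 = 0.8142
  A: TP=141, FP=7+4+6+25=42 → 141/183 = 0.7705
  B: TP=124, FP=9+1+7+8=25 → 124/149 = 0.8322
Macro-precision = mean = (0.8325 + 0.8017 + 0.8142 + 0.7705 + 0.8322) / 5 = 0.810

0.810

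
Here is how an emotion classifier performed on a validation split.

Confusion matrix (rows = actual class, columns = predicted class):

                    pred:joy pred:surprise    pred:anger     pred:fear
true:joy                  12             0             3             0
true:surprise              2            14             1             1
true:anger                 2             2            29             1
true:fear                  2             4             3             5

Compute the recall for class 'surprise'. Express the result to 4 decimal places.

Treat 'surprise' as positive and all other classes as negative.
recall = TP/(TP+FN).
surprise: TP=14, FN=2+1+1=4 → 14/18 = 0.77778

0.7778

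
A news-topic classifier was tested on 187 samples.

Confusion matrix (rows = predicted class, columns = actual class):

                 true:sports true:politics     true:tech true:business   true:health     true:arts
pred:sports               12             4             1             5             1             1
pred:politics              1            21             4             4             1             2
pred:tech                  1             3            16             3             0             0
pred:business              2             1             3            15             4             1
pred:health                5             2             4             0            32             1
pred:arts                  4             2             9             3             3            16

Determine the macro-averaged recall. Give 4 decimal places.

Per-class recall (TP/(TP+FN)):
  sports: TP=12, FN=1+1+2+5+4=13 → 12/25 = 0.48000
  politics: TP=21, FN=4+3+1+2+2=12 → 21/33 = 0.63636
  tech: TP=16, FN=1+4+3+4+9=21 → 16/37 = 0.43243
  business: TP=15, FN=5+4+3+0+3=15 → 15/30 = 0.50000
  health: TP=32, FN=1+1+0+4+3=9 → 32/41 = 0.78049
  arts: TP=16, FN=1+2+0+1+1=5 → 16/21 = 0.76190
Macro-recall = mean = (0.48000 + 0.63636 + 0.43243 + 0.50000 + 0.78049 + 0.76190) / 6 = 0.5985

0.5985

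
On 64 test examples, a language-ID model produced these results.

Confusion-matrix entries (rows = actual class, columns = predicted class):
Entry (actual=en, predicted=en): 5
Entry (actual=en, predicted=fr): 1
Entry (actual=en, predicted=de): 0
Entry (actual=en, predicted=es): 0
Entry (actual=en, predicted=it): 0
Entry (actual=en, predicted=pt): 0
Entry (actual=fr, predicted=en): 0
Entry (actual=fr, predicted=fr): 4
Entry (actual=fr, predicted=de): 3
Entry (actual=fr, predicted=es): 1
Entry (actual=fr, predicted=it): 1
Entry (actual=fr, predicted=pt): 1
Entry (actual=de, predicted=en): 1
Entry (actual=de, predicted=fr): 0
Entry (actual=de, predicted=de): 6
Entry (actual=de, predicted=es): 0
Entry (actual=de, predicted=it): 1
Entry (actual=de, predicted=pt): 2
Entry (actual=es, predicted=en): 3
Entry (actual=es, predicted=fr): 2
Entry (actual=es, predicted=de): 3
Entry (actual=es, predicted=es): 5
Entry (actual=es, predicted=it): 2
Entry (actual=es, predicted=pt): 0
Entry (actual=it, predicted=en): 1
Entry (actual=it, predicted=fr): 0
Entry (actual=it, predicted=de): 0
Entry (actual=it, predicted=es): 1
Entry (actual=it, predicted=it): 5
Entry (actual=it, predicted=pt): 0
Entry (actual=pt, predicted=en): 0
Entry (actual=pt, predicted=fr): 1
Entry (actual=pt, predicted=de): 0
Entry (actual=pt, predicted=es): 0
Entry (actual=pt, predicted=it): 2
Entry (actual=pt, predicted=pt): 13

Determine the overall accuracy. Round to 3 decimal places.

0.594

Accuracy = trace / total = (5+4+6+5+5+13=38) / 64 = 38/64 = 0.594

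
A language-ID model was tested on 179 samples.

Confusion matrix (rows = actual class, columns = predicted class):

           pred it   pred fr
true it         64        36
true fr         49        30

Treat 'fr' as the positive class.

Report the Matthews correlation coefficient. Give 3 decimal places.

MCC = (TP·TN − FP·FN) / √((TP+FP)(TP+FN)(TN+FP)(TN+FN))
Numerator = 30·64 − 36·49 = 156
Denominator = √(66·79·100·113) = √58918200 = 7675.8192
MCC = 156 / 7675.8192 = 0.020

0.020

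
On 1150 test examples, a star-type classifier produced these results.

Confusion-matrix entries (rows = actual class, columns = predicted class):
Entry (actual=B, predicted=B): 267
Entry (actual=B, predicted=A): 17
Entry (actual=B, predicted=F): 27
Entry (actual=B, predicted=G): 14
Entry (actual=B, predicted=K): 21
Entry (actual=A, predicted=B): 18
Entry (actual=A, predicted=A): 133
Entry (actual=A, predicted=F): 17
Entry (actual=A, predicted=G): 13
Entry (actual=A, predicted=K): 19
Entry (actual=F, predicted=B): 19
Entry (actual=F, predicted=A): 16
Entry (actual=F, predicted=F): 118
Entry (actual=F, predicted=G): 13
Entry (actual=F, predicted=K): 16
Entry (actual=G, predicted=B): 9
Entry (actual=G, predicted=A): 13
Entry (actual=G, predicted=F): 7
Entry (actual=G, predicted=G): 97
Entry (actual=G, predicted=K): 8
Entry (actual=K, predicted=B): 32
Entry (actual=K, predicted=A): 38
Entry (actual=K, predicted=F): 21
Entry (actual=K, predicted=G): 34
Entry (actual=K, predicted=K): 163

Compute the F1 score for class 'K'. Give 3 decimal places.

0.633

Treat 'K' as positive and all other classes as negative.
F1 score = 2·TP/(2·TP+FP+FN).
K: TP=163, FP=21+19+16+8=64, FN=32+38+21+34=125 → 326/515 = 0.6330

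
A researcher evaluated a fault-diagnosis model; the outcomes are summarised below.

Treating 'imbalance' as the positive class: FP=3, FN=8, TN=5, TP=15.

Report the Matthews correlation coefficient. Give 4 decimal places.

MCC = (TP·TN − FP·FN) / √((TP+FP)(TP+FN)(TN+FP)(TN+FN))
Numerator = 15·5 − 3·8 = 51
Denominator = √(18·23·8·13) = √43056 = 207.4994
MCC = 51 / 207.4994 = 0.2458

0.2458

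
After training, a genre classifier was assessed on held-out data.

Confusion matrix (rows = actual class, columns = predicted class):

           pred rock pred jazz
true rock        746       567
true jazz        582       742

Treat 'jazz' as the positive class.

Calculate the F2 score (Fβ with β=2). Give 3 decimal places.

0.562

Fβ = (1+β²)·TP / ((1+β²)·TP + β²·FN + FP), with β²=4
= 5·742 / (5·742 + 4·582 + 567) = 0.562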